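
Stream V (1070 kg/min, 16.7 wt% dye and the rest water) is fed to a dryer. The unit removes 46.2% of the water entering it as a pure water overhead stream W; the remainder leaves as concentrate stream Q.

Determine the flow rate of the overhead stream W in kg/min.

411.8 kg/min

water entering = 1070×0.833 = 891.31 kg/min; overhead removed = 0.462×891.31 = 411.79 kg/min.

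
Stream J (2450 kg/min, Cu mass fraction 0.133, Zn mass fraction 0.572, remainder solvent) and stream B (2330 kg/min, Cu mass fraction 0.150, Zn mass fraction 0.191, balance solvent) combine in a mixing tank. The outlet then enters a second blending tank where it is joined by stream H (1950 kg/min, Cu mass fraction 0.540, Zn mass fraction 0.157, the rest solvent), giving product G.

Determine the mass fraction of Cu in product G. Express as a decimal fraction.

Overall, product flow = 6730 kg/min.
Cu in = 2450×0.133 + 2330×0.150 + 1950×0.540 = 1728.3 kg/min.
Cu fraction in G = 0.257.

0.257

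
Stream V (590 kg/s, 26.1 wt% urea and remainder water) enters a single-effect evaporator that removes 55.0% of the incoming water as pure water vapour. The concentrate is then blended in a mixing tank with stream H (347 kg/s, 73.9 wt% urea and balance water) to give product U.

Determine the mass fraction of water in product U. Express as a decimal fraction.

Vapour removed = 0.550×0.739×590 = 239.81 kg/s; concentrate = 350.19 kg/s.
water reaching the mixer = 196.2 (from concentrate) + 347×0.261 = 286.77 kg/s.
Product flow = 350.19 + 347 = 697.19 kg/s; water fraction = 0.411.

0.411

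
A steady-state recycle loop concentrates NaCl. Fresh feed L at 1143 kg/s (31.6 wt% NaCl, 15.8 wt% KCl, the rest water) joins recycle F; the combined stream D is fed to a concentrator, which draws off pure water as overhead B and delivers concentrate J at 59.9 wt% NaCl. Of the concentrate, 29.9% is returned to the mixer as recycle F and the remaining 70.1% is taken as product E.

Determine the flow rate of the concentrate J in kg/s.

860.2 kg/s

Overall NaCl balance (none leaves overhead): NaCl in fresh feed = NaCl in product, i.e. 1143×0.316 = (1−0.299)·J·0.599.
J = 361.19/(0.599×0.701) = 860.18 kg/s.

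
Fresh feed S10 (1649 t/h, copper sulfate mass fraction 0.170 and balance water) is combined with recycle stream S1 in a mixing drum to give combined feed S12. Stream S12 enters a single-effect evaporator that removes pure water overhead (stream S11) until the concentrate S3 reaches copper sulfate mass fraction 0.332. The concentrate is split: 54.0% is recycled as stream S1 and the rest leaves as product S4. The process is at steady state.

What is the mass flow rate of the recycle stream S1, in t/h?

991.2 t/h

Overall copper sulfate balance (none leaves overhead): copper sulfate in fresh feed = copper sulfate in product, i.e. 1649×0.170 = (1−0.540)·S3·0.332.
S3 = 280.33/(0.332×0.460) = 1835.6 t/h.
Recycle S1 = 0.540×1835.6 = 991.21 t/h.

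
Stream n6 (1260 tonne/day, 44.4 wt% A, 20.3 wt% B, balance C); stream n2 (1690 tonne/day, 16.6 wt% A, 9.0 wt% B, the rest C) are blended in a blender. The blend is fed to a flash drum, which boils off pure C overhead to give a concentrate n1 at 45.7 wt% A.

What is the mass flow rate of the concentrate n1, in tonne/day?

1838 tonne/day

A entering = 1260×0.444 + 1690×0.166 = 839.98 tonne/day.
All A reports to n1, so n1 = 839.98/0.457 = 1838 tonne/day.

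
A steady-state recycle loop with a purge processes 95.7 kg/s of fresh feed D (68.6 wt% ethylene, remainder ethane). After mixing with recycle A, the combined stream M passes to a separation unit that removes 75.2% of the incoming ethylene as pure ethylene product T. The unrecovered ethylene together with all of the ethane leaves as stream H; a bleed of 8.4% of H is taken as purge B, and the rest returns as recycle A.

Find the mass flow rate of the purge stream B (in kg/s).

ethane enters only via D and leaves only via the purge: 95.7×0.314 = 0.084×(ethane in H), and the separation unit passes all ethane, so ethane in M = ethane in H = 357.74 kg/s.
ethylene in M: m_A = 95.7×0.686 + (1−0.084)·(1−0.752)·m_A, so m_A = 65.65/0.7728 = 84.948 kg/s.
H = (1−0.752)×84.948 + 357.74 = 378.8 kg/s.
Purge B = 0.084×378.8 = 31.819 kg/s.

31.82 kg/s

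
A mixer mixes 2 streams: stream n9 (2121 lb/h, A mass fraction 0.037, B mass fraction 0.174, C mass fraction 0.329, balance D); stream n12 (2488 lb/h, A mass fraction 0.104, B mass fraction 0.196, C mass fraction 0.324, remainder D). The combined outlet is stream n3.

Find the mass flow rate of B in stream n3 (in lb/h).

856.7 lb/h

B out = B in = 2121×0.174 + 2488×0.196 = 856.7 lb/h.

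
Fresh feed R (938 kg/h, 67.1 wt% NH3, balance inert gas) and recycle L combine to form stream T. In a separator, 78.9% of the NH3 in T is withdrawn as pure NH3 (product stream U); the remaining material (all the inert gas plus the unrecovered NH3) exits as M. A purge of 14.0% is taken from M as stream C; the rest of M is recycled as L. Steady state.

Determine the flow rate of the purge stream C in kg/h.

inert gas enters only via R and leaves only via the purge: 938×0.329 = 0.140×(inert gas in M), and the separator passes all inert gas, so inert gas in T = inert gas in M = 2204.3 kg/h.
NH3 in T: m_A = 938×0.671 + (1−0.140)·(1−0.789)·m_A, so m_A = 629.4/0.8185 = 768.93 kg/h.
M = (1−0.789)×768.93 + 2204.3 = 2366.5 kg/h.
Purge C = 0.140×2366.5 = 331.32 kg/h.

331.3 kg/h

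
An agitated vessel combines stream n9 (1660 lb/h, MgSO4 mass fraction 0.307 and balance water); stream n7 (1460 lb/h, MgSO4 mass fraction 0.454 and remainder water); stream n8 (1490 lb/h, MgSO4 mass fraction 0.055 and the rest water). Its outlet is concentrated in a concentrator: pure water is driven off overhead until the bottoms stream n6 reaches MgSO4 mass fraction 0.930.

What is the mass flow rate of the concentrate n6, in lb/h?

MgSO4 entering = 1660×0.307 + 1460×0.454 + 1490×0.055 = 1254.4 lb/h.
All MgSO4 reports to n6, so n6 = 1254.4/0.930 = 1348.8 lb/h.

1349 lb/h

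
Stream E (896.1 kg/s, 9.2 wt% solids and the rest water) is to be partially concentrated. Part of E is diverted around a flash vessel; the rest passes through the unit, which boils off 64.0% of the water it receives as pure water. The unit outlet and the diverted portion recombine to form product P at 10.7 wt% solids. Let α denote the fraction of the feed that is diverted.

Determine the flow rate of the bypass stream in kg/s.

All 896.1×0.092 = 82.441 kg/s of solids reaches P, so P = 82.441/0.107 = 770.48 kg/s and vapour = 125.62 kg/s.
The evaporator receives (1−α)·896.1 of feed at 0.908 water and removes 0.640 of that water:
0.640×0.908×(1−α)×896.1 = 125.62
(1−α) = 125.62/520.74 = 0.2412;  α = 0.7588.
Bypass flow = 0.7588×896.1 = 679.93 kg/s.

679.9 kg/s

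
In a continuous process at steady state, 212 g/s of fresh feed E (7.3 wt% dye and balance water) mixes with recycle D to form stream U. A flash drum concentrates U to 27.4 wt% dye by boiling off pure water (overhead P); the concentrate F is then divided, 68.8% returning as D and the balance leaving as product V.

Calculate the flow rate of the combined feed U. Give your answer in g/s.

336.5 g/s

Overall dye balance (none leaves overhead): dye in fresh feed = dye in product, i.e. 212×0.073 = (1−0.688)·F·0.274.
F = 15.476/(0.274×0.312) = 181.03 g/s.
Recycle D = 0.688×181.03 = 124.55 g/s.
Combined feed U = 212 + 124.55 = 336.55 g/s.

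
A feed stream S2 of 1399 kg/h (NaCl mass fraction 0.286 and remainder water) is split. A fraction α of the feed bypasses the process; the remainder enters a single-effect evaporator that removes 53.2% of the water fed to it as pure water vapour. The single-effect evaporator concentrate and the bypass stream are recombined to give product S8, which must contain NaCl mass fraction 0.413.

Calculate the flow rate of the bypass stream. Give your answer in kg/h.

266.4 kg/h

All 1399×0.286 = 400.11 kg/h of NaCl reaches S8, so S8 = 400.11/0.413 = 968.8 kg/h and vapour = 430.2 kg/h.
The evaporator receives (1−α)·1399 of feed at 0.714 water and removes 0.532 of that water:
0.532×0.714×(1−α)×1399 = 430.2
(1−α) = 430.2/531.41 = 0.8096;  α = 0.1904.
Bypass flow = 0.1904×1399 = 266.44 kg/h.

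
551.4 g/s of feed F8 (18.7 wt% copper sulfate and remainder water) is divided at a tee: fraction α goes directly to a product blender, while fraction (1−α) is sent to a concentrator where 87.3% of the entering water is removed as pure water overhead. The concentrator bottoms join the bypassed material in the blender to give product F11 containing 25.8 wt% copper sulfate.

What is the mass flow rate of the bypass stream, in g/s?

337.6 g/s

All 551.4×0.187 = 103.11 g/s of copper sulfate reaches F11, so F11 = 103.11/0.258 = 399.66 g/s and vapour = 151.74 g/s.
The evaporator receives (1−α)·551.4 of feed at 0.813 water and removes 0.873 of that water:
0.873×0.813×(1−α)×551.4 = 151.74
(1−α) = 151.74/391.36 = 0.3877;  α = 0.6123.
Bypass flow = 0.6123×551.4 = 337.6 g/s.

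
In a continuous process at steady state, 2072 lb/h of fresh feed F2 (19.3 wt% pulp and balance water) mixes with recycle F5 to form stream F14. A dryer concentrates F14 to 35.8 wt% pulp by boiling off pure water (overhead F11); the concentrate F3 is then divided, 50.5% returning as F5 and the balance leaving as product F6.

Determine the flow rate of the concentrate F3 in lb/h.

Overall pulp balance (none leaves overhead): pulp in fresh feed = pulp in product, i.e. 2072×0.193 = (1−0.505)·F3·0.358.
F3 = 399.9/(0.358×0.495) = 2256.6 lb/h.

2257 lb/h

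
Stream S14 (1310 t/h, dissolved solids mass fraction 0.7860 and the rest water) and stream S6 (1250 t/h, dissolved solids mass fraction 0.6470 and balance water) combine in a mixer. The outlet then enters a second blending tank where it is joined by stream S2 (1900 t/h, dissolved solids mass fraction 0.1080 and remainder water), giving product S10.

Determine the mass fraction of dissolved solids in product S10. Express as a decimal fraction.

0.4582

Overall, product flow = 4460 t/h.
dissolved solids in = 1310×0.786 + 1250×0.647 + 1900×0.108 = 2043.6 t/h.
dissolved solids fraction in S10 = 0.4582.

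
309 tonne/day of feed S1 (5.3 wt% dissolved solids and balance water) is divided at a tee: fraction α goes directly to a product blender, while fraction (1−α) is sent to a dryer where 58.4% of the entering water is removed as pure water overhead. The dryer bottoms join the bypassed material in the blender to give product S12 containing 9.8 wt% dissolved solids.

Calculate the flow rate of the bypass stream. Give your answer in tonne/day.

All 309×0.053 = 16.377 tonne/day of dissolved solids reaches S12, so S12 = 16.377/0.098 = 167.11 tonne/day and vapour = 141.89 tonne/day.
The evaporator receives (1−α)·309 of feed at 0.947 water and removes 0.584 of that water:
0.584×0.947×(1−α)×309 = 141.89
(1−α) = 141.89/170.89 = 0.8303;  α = 0.1697.
Bypass flow = 0.1697×309 = 52.444 tonne/day.

52.44 tonne/day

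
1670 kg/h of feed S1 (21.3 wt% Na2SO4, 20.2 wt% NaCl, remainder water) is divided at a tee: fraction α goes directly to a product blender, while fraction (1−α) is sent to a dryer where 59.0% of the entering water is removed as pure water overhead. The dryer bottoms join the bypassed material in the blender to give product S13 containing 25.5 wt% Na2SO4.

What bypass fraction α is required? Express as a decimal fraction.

0.523

All 1670×0.213 = 355.71 kg/h of Na2SO4 reaches S13, so S13 = 355.71/0.255 = 1394.9 kg/h and vapour = 275.06 kg/h.
The evaporator receives (1−α)·1670 of feed at 0.585 water and removes 0.590 of that water:
0.590×0.585×(1−α)×1670 = 275.06
(1−α) = 275.06/576.4 = 0.4772;  α = 0.5228.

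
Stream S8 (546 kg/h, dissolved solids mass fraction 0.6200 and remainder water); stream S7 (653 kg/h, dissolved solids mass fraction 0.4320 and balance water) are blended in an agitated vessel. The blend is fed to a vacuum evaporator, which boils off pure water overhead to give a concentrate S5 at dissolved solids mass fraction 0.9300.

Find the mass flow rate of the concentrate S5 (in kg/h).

dissolved solids entering = 546×0.620 + 653×0.432 = 620.62 kg/h.
All dissolved solids reports to S5, so S5 = 620.62/0.930 = 667.33 kg/h.

667.3 kg/h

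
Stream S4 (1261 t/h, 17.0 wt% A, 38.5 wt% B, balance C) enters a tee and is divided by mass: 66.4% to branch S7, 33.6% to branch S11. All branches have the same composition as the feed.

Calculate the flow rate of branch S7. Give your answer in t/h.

837.3 t/h

Branch S7 flow = 0.664×1261 = 837.3 t/h.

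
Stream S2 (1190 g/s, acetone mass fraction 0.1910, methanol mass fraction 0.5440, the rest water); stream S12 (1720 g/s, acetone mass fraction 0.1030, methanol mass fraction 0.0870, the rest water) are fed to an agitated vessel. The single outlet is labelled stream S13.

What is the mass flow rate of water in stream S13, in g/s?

water out = water in = 1190×0.265 + 1720×0.810 = 1708.6 g/s.

1709 g/s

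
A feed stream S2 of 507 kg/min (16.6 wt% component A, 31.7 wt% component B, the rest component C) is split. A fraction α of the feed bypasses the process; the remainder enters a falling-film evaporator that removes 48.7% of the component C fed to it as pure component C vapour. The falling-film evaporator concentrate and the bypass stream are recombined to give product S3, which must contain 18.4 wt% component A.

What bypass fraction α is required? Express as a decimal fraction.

All 507×0.166 = 84.162 kg/min of component A reaches S3, so S3 = 84.162/0.184 = 457.4 kg/min and vapour = 49.598 kg/min.
The evaporator receives (1−α)·507 of feed at 0.517 component C and removes 0.487 of that component C:
0.487×0.517×(1−α)×507 = 49.598
(1−α) = 49.598/127.65 = 0.3885;  α = 0.6115.

0.611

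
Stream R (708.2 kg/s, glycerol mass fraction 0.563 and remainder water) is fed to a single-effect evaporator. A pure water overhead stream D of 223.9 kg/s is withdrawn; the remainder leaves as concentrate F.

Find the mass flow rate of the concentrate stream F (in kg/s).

Concentrate = 708.2 − 223.9 = 484.3 kg/s.

484.3 kg/s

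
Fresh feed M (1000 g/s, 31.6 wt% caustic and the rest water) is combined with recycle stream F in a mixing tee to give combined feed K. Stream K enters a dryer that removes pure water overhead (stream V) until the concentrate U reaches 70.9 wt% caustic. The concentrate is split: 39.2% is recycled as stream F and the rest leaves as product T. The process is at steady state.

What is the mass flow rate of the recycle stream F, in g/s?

287.4 g/s

Overall caustic balance (none leaves overhead): caustic in fresh feed = caustic in product, i.e. 1000×0.316 = (1−0.392)·U·0.709.
U = 316/(0.709×0.608) = 733.06 g/s.
Recycle F = 0.392×733.06 = 287.36 g/s.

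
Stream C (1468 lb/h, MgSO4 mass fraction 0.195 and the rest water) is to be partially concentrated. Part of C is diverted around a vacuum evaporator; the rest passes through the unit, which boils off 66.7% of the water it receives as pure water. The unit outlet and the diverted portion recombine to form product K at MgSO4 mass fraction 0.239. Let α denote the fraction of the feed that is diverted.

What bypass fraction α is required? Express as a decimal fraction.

All 1468×0.195 = 286.26 lb/h of MgSO4 reaches K, so K = 286.26/0.239 = 1197.7 lb/h and vapour = 270.26 lb/h.
The evaporator receives (1−α)·1468 of feed at 0.805 water and removes 0.667 of that water:
0.667×0.805×(1−α)×1468 = 270.26
(1−α) = 270.26/788.22 = 0.3429;  α = 0.6571.

0.657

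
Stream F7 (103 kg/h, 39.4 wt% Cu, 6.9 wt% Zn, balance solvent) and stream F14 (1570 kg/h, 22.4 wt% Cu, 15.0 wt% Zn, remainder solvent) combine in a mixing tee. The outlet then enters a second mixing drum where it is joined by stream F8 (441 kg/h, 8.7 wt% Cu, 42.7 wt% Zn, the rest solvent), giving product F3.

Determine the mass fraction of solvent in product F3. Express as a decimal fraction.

0.592

Overall, product flow = 2114 kg/h.
solvent in = 103×0.537 + 1570×0.626 + 441×0.486 = 1252.5 kg/h.
solvent fraction in F3 = 0.592.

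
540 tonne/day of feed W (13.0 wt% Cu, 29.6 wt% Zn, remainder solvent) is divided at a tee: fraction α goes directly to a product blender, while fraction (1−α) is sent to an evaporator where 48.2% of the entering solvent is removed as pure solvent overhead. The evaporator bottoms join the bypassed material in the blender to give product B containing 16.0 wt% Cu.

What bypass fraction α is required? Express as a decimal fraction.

All 540×0.130 = 70.2 tonne/day of Cu reaches B, so B = 70.2/0.160 = 438.75 tonne/day and vapour = 101.25 tonne/day.
The evaporator receives (1−α)·540 of feed at 0.574 solvent and removes 0.482 of that solvent:
0.482×0.574×(1−α)×540 = 101.25
(1−α) = 101.25/149.4 = 0.6777;  α = 0.3223.

0.322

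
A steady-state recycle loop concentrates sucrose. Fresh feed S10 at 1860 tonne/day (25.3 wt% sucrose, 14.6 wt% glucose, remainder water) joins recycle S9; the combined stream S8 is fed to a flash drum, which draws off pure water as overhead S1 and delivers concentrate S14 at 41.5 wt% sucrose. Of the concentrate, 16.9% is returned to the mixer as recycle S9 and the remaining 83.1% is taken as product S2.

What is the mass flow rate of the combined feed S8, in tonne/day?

2091 tonne/day

Overall sucrose balance (none leaves overhead): sucrose in fresh feed = sucrose in product, i.e. 1860×0.253 = (1−0.169)·S14·0.415.
S14 = 470.58/(0.415×0.831) = 1364.5 tonne/day.
Recycle S9 = 0.169×1364.5 = 230.61 tonne/day.
Combined feed S8 = 1860 + 230.61 = 2090.6 tonne/day.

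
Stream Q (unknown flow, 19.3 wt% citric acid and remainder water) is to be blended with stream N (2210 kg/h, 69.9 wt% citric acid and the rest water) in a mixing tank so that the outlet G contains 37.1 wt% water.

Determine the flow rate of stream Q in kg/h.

Let Q be the unknown flow. Total out = 2210 + Q.
water balance: 665.21 + 0.807·Q = 0.371·(2210 + Q)
(0.807 − 0.371)·Q = 0.371×2210 − 665.21 = 154.7
Q = 154.7 / 0.436 = 354.82 kg/h

354.8 kg/h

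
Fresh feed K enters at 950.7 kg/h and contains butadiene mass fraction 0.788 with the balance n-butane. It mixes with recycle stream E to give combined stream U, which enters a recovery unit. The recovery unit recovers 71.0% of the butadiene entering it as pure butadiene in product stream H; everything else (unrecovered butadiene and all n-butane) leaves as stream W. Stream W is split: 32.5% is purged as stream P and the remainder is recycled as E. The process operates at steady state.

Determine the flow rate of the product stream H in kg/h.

butadiene in U: m_A = 950.7×0.788 + (1−0.325)·(1−0.710)·m_A, so m_A = 749.15/0.8042 = 931.49 kg/h.
Product H = 0.710×931.49 = 661.36 kg/h.

661.4 kg/h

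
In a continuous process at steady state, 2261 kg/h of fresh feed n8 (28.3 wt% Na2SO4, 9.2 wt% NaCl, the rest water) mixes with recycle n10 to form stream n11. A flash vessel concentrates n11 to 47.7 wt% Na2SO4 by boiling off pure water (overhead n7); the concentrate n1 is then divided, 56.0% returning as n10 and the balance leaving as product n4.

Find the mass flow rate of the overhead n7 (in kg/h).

Overall Na2SO4 balance (none leaves overhead): Na2SO4 in fresh feed = Na2SO4 in product, i.e. 2261×0.283 = (1−0.560)·n1·0.477.
n1 = 639.86/(0.477×0.440) = 3048.7 kg/h.
Recycle n10 = 0.560×3048.7 = 1707.3 kg/h.
Combined feed n11 = 2261 + 1707.3 = 3968.3 kg/h.
Overhead n7 = n11 − n1 = 3968.3 − 3048.7 = 919.57 kg/h.

919.6 kg/h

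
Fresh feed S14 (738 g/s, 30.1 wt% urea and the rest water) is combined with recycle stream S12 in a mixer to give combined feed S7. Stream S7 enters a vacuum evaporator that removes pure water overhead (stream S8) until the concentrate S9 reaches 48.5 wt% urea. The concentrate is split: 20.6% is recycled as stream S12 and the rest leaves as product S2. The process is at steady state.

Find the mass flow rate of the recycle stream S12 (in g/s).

Overall urea balance (none leaves overhead): urea in fresh feed = urea in product, i.e. 738×0.301 = (1−0.206)·S9·0.485.
S9 = 222.14/(0.485×0.794) = 576.85 g/s.
Recycle S12 = 0.206×576.85 = 118.83 g/s.

118.8 g/s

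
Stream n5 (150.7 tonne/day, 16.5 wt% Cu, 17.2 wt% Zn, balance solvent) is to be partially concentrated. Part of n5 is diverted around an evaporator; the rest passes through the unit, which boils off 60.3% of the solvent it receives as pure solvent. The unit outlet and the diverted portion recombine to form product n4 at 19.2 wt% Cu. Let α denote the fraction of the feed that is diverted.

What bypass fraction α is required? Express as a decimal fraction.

All 150.7×0.165 = 24.866 tonne/day of Cu reaches n4, so n4 = 24.866/0.192 = 129.51 tonne/day and vapour = 21.192 tonne/day.
The evaporator receives (1−α)·150.7 of feed at 0.663 solvent and removes 0.603 of that solvent:
0.603×0.663×(1−α)×150.7 = 21.192
(1−α) = 21.192/60.248 = 0.3517;  α = 0.6483.

0.648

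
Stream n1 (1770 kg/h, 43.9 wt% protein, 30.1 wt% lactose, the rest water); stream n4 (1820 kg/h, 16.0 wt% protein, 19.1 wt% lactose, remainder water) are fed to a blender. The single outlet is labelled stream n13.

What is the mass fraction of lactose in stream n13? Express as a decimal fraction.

0.2452

Total flow out = 1770 + 1820 = 3590 kg/h.
lactose in = 1770×0.301 + 1820×0.191 = 880.39 kg/h.
lactose mass fraction in n13 = 880.39/3590 = 0.2452.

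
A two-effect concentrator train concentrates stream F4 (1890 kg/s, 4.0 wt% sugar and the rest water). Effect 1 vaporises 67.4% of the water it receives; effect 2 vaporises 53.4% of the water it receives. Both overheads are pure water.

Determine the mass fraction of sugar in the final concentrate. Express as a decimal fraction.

water in feed = 1890×0.960 = 1814.4 kg/s.
After stage 1: water left = (1−0.674)×1814.4 = 591.49; stream total = 667.09 kg/s.
After stage 2: water left = (1−0.534)×591.49 = 275.64; final concentrate = 351.24 kg/s.
sugar fraction = 75.6/351.24 = 0.2152.

0.2152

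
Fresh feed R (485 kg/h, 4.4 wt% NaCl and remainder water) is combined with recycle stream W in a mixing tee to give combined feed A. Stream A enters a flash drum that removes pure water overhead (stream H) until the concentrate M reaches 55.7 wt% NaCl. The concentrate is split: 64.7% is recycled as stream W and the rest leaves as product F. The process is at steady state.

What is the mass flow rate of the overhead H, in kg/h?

446.7 kg/h

Overall NaCl balance (none leaves overhead): NaCl in fresh feed = NaCl in product, i.e. 485×0.044 = (1−0.647)·M·0.557.
M = 21.34/(0.557×0.353) = 108.53 kg/h.
Recycle W = 0.647×108.53 = 70.221 kg/h.
Combined feed A = 485 + 70.221 = 555.22 kg/h.
Overhead H = A − M = 555.22 − 108.53 = 446.69 kg/h.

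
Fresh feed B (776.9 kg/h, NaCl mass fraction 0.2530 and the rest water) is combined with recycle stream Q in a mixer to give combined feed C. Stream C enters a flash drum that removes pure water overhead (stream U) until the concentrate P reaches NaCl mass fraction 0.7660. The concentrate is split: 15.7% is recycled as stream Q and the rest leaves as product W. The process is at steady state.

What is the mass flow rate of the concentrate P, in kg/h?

304.4 kg/h

Overall NaCl balance (none leaves overhead): NaCl in fresh feed = NaCl in product, i.e. 776.9×0.253 = (1−0.157)·P·0.766.
P = 196.56/(0.766×0.843) = 304.39 kg/h.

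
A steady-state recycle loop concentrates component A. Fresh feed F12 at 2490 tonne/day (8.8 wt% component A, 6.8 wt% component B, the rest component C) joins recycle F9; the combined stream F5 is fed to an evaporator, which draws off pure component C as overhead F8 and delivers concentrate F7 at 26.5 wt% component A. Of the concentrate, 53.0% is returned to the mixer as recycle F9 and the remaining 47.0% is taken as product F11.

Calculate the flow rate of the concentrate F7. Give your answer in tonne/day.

1759 tonne/day

Overall component A balance (none leaves overhead): component A in fresh feed = component A in product, i.e. 2490×0.088 = (1−0.530)·F7·0.265.
F7 = 219.12/(0.265×0.470) = 1759.3 tonne/day.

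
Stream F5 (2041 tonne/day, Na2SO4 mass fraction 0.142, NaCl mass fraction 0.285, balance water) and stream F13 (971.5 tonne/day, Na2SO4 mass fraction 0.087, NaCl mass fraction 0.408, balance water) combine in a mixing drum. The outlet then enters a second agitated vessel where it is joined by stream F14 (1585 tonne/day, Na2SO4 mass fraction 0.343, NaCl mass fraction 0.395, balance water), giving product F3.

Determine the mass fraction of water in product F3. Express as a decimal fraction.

Overall, product flow = 4597.5 tonne/day.
water in = 2041×0.573 + 971.5×0.505 + 1585×0.262 = 2075.4 tonne/day.
water fraction in F3 = 0.451.

0.451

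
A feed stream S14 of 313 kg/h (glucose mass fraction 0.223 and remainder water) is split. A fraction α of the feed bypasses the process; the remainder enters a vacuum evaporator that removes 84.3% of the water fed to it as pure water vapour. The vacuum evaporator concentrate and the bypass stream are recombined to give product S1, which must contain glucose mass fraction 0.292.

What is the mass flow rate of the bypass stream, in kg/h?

200.1 kg/h

All 313×0.223 = 69.799 kg/h of glucose reaches S1, so S1 = 69.799/0.292 = 239.04 kg/h and vapour = 73.962 kg/h.
The evaporator receives (1−α)·313 of feed at 0.777 water and removes 0.843 of that water:
0.843×0.777×(1−α)×313 = 73.962
(1−α) = 73.962/205.02 = 0.3608;  α = 0.6392.
Bypass flow = 0.6392×313 = 200.08 kg/h.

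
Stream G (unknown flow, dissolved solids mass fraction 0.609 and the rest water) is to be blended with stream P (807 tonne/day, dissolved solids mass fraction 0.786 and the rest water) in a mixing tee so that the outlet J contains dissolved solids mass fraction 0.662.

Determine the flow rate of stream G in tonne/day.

Let G be the unknown flow. Total out = 807 + G.
dissolved solids balance: 634.3 + 0.609·G = 0.662·(807 + G)
(0.609 − 0.662)·G = 0.662×807 − 634.3 = -100.07
G = -100.07 / -0.053 = 1888.1 tonne/day

1888 tonne/day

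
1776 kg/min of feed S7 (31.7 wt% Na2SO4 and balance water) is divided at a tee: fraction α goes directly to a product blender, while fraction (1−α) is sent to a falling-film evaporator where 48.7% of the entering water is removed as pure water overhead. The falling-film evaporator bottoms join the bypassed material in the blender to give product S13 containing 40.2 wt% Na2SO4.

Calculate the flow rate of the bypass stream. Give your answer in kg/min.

All 1776×0.317 = 562.99 kg/min of Na2SO4 reaches S13, so S13 = 562.99/0.402 = 1400.5 kg/min and vapour = 375.52 kg/min.
The evaporator receives (1−α)·1776 of feed at 0.683 water and removes 0.487 of that water:
0.487×0.683×(1−α)×1776 = 375.52
(1−α) = 375.52/590.73 = 0.6357;  α = 0.3643.
Bypass flow = 0.3643×1776 = 647.02 kg/min.

647 kg/min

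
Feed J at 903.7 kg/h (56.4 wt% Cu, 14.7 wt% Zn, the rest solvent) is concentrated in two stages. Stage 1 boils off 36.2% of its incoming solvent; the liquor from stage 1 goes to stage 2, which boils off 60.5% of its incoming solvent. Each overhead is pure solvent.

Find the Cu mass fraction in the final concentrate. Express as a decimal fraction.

0.7195

solvent in feed = 903.7×0.289 = 261.17 kg/h.
After stage 1: solvent left = (1−0.362)×261.17 = 166.63; stream total = 809.16 kg/h.
After stage 2: solvent left = (1−0.605)×166.63 = 65.817; final concentrate = 708.35 kg/h.
Cu fraction = 509.69/708.35 = 0.7195.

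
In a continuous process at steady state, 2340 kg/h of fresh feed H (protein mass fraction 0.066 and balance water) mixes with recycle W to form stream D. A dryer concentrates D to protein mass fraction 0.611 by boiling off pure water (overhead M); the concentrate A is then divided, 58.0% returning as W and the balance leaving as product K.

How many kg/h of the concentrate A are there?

601.8 kg/h

Overall protein balance (none leaves overhead): protein in fresh feed = protein in product, i.e. 2340×0.066 = (1−0.580)·A·0.611.
A = 154.44/(0.611×0.420) = 601.82 kg/h.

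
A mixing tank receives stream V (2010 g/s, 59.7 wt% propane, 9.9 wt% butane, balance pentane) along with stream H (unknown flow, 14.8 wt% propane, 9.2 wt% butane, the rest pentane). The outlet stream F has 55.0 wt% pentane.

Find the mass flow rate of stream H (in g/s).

2355 g/s

Let H be the unknown flow. Total out = 2010 + H.
pentane balance: 611.04 + 0.760·H = 0.550·(2010 + H)
(0.760 − 0.550)·H = 0.550×2010 − 611.04 = 494.46
H = 494.46 / 0.210 = 2354.6 g/s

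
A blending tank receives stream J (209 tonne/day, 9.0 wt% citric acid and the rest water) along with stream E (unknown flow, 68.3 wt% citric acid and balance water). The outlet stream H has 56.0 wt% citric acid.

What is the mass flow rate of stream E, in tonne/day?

Let E be the unknown flow. Total out = 209 + E.
citric acid balance: 18.81 + 0.683·E = 0.560·(209 + E)
(0.683 − 0.560)·E = 0.560×209 − 18.81 = 98.23
E = 98.23 / 0.123 = 798.62 tonne/day

798.6 tonne/day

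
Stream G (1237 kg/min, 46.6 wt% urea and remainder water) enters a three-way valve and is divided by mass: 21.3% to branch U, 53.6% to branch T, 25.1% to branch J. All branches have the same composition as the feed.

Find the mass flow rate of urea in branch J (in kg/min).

Branch J total = 0.251×1237 = 310.49 kg/min.
urea in J = 0.466×310.49 = 144.69 kg/min.

144.7 kg/min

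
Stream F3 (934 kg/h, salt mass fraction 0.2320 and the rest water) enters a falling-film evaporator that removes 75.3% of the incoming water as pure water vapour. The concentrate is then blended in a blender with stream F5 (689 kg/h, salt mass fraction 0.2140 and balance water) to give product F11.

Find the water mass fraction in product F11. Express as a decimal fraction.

Vapour removed = 0.753×0.768×934 = 540.14 kg/h; concentrate = 393.86 kg/h.
water reaching the mixer = 177.18 (from concentrate) + 689×0.786 = 718.73 kg/h.
Product flow = 393.86 + 689 = 1082.9 kg/h; water fraction = 0.6637.

0.6637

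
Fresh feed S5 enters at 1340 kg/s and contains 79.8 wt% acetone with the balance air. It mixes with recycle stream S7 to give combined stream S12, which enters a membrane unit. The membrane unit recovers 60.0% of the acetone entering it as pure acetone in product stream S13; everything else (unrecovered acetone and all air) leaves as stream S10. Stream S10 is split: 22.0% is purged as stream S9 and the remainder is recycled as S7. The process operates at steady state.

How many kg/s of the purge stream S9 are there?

air enters only via S5 and leaves only via the purge: 1340×0.202 = 0.220×(air in S10), and the membrane unit passes all air, so air in S12 = air in S10 = 1230.4 kg/s.
acetone in S12: m_A = 1340×0.798 + (1−0.220)·(1−0.600)·m_A, so m_A = 1069.3/0.6880 = 1554.2 kg/s.
S10 = (1−0.600)×1554.2 + 1230.4 = 1852.1 kg/s.
Purge S9 = 0.220×1852.1 = 407.45 kg/s.

407.5 kg/s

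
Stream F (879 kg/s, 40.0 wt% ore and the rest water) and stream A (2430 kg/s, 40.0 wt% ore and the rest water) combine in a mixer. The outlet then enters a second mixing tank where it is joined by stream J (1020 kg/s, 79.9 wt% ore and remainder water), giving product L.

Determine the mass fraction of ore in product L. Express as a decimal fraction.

Overall, product flow = 4329 kg/s.
ore in = 879×0.400 + 2430×0.400 + 1020×0.799 = 2138.6 kg/s.
ore fraction in L = 0.494.

0.494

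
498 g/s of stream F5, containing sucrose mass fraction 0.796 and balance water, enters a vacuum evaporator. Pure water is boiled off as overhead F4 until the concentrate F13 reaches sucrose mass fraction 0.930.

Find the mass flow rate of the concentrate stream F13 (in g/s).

sucrose is conserved: 498×0.796 = 396.41 g/s all reports to the concentrate.
Concentrate = 396.41/(target fraction) = 426.25 g/s.

426.2 g/s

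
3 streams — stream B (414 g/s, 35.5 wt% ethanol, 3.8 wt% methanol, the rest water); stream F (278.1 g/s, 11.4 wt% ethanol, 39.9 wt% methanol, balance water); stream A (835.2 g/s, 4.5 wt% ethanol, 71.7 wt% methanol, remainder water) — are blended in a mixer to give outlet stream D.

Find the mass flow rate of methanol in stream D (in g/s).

725.5 g/s

methanol out = methanol in = 414×0.038 + 278.1×0.399 + 835.2×0.717 = 725.53 g/s.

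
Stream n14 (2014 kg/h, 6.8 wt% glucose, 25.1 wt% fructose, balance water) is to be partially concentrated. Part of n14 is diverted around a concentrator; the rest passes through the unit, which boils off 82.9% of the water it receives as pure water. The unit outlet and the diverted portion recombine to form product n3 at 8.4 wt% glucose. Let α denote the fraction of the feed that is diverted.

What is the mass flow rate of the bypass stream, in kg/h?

All 2014×0.068 = 136.95 kg/h of glucose reaches n3, so n3 = 136.95/0.084 = 1630.4 kg/h and vapour = 383.62 kg/h.
The evaporator receives (1−α)·2014 of feed at 0.681 water and removes 0.829 of that water:
0.829×0.681×(1−α)×2014 = 383.62
(1−α) = 383.62/1137 = 0.3374;  α = 0.6626.
Bypass flow = 0.6626×2014 = 1334.5 kg/h.

1334 kg/h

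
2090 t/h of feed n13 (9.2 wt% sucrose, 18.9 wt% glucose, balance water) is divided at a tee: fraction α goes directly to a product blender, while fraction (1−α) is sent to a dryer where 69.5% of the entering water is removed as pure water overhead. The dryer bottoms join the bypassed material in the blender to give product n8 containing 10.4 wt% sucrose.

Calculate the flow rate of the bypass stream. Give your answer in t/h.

1607 t/h

All 2090×0.092 = 192.28 t/h of sucrose reaches n8, so n8 = 192.28/0.104 = 1848.8 t/h and vapour = 241.15 t/h.
The evaporator receives (1−α)·2090 of feed at 0.719 water and removes 0.695 of that water:
0.695×0.719×(1−α)×2090 = 241.15
(1−α) = 241.15/1044.4 = 0.2309;  α = 0.7691.
Bypass flow = 0.7691×2090 = 1607.4 t/h.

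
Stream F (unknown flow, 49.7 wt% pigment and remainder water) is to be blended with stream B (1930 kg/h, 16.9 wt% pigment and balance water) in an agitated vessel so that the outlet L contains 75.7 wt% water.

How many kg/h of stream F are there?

Let F be the unknown flow. Total out = 1930 + F.
water balance: 1603.8 + 0.503·F = 0.757·(1930 + F)
(0.503 − 0.757)·F = 0.757×1930 − 1603.8 = -142.82
F = -142.82 / -0.254 = 562.28 kg/h

562.3 kg/h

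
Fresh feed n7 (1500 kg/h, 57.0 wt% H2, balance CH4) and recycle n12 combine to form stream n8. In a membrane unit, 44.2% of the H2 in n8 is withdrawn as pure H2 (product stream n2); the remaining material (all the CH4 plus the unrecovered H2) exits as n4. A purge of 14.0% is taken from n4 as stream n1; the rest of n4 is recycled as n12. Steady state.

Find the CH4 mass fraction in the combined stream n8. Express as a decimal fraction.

CH4 enters only via n7 and leaves only via the purge: 1500×0.430 = 0.140×(CH4 in n4), and the membrane unit passes all CH4, so CH4 in n8 = CH4 in n4 = 4607.1 kg/h.
H2 in n8: m_A = 1500×0.570 + (1−0.140)·(1−0.442)·m_A, so m_A = 855/0.5201 = 1643.9 kg/h.
n8 = 1643.9 + 4607.1 = 6251 kg/h.
CH4 fraction in n8 = 4607.1/6251 = 0.7370.

0.7370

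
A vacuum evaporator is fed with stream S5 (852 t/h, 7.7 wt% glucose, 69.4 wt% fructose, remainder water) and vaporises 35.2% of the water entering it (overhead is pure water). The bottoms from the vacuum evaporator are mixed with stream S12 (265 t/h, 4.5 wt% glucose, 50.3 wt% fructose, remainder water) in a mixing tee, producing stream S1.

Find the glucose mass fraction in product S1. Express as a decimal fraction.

Vapour removed = 0.352×0.229×852 = 68.678 t/h; concentrate = 783.32 t/h.
glucose reaching the mixer = 65.604 (from concentrate) + 265×0.045 = 77.529 t/h.
Product flow = 783.32 + 265 = 1048.3 t/h; glucose fraction = 0.074.

0.074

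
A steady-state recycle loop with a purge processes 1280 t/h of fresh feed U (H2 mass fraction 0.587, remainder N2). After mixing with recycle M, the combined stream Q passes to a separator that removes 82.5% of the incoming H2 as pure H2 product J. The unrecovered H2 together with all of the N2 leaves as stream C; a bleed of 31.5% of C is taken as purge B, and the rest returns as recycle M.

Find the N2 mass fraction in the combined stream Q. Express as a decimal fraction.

N2 enters only via U and leaves only via the purge: 1280×0.413 = 0.315×(N2 in C), and the separator passes all N2, so N2 in Q = N2 in C = 1678.2 t/h.
H2 in Q: m_A = 1280×0.587 + (1−0.315)·(1−0.825)·m_A, so m_A = 751.36/0.8801 = 853.7 t/h.
Q = 853.7 + 1678.2 = 2531.9 t/h.
N2 fraction in Q = 1678.2/2531.9 = 0.663.

0.663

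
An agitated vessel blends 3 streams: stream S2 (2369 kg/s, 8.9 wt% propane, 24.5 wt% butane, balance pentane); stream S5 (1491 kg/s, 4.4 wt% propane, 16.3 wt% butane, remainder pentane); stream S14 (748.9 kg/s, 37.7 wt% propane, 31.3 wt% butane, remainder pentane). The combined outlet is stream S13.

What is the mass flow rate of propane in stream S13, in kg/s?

558.8 kg/s

propane out = propane in = 2369×0.089 + 1491×0.044 + 748.9×0.377 = 558.78 kg/s.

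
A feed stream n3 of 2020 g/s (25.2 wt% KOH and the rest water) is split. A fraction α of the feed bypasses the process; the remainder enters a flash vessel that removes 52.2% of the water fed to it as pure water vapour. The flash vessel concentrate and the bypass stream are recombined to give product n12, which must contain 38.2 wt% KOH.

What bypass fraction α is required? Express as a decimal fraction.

All 2020×0.252 = 509.04 g/s of KOH reaches n12, so n12 = 509.04/0.382 = 1332.6 g/s and vapour = 687.43 g/s.
The evaporator receives (1−α)·2020 of feed at 0.748 water and removes 0.522 of that water:
0.522×0.748×(1−α)×2020 = 687.43
(1−α) = 687.43/788.72 = 0.8716;  α = 0.1284.

0.128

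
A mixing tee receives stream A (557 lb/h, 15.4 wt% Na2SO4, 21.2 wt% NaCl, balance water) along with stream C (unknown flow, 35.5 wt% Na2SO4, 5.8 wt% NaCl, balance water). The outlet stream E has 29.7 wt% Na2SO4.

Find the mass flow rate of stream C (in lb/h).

1373 lb/h

Let C be the unknown flow. Total out = 557 + C.
Na2SO4 balance: 85.778 + 0.355·C = 0.297·(557 + C)
(0.355 − 0.297)·C = 0.297×557 − 85.778 = 79.651
C = 79.651 / 0.058 = 1373.3 lb/h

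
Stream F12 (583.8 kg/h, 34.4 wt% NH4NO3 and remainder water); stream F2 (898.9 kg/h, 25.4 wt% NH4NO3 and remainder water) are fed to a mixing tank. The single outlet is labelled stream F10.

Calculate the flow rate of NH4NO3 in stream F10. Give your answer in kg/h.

NH4NO3 out = NH4NO3 in = 583.8×0.344 + 898.9×0.254 = 429.15 kg/h.

429.1 kg/h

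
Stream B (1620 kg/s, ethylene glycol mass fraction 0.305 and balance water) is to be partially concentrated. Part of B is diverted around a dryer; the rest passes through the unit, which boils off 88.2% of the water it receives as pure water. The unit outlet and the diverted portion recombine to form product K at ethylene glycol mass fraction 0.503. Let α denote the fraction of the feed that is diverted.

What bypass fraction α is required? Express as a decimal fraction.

All 1620×0.305 = 494.1 kg/s of ethylene glycol reaches K, so K = 494.1/0.503 = 982.31 kg/s and vapour = 637.69 kg/s.
The evaporator receives (1−α)·1620 of feed at 0.695 water and removes 0.882 of that water:
0.882×0.695×(1−α)×1620 = 637.69
(1−α) = 637.69/993.04 = 0.6422;  α = 0.3578.

0.358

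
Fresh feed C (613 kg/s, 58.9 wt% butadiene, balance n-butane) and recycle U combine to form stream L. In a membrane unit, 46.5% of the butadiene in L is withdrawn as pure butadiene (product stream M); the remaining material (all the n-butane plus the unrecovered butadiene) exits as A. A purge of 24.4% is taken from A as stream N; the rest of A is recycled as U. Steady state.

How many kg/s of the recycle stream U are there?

1026 kg/s

n-butane enters only via C and leaves only via the purge: 613×0.411 = 0.244×(n-butane in A), and the membrane unit passes all n-butane, so n-butane in L = n-butane in A = 1032.6 kg/s.
butadiene in L: m_A = 613×0.589 + (1−0.244)·(1−0.465)·m_A, so m_A = 361.06/0.5955 = 606.27 kg/s.
A = (1−0.465)×606.27 + 1032.6 = 1356.9 kg/s.
Recycle U = (1−0.244)×1356.9 = 1025.8 kg/s.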